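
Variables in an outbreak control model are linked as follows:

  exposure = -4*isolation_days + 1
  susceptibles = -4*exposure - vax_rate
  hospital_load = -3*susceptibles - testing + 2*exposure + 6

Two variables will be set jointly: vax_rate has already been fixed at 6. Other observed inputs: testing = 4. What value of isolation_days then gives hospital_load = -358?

isolation_days = 7

With vax_rate held at 6:
Substituting into the susceptibles equation gives susceptibles = 16*isolation_days - 10.
So hospital_load = -56*isolation_days + 34.
Solve -56*isolation_days + 34 = -358: isolation_days = (-358 - 34) / -56 = 7.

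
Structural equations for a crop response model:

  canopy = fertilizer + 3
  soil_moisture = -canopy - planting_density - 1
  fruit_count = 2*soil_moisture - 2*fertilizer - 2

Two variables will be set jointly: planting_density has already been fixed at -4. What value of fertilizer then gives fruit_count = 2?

fertilizer = -1

With planting_density held at -4:
Substituting into the soil_moisture equation gives soil_moisture = -fertilizer.
Substituting into the fruit_count equation gives fruit_count = -4*fertilizer - 2.
Solve -4*fertilizer - 2 = 2: fertilizer = (2 + 2) / -4 = -1.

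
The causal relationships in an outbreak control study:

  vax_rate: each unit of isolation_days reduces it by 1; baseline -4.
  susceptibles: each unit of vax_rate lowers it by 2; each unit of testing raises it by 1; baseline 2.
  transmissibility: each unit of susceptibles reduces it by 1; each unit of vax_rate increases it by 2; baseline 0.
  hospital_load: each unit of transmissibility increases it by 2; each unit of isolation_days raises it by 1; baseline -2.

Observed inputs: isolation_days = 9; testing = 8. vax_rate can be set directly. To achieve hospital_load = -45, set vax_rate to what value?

vax_rate = -4

Intervening on vax_rate fixes its value directly, overriding its dependence on isolation_days.
Substituting into the susceptibles equation gives susceptibles = -2*vax_rate + 10.
Substituting into the transmissibility equation gives transmissibility = 4*vax_rate - 10.
This gives hospital_load = 8*vax_rate - 13.
Solve 8*vax_rate - 13 = -45: vax_rate = (-45 + 13) / 8 = -4.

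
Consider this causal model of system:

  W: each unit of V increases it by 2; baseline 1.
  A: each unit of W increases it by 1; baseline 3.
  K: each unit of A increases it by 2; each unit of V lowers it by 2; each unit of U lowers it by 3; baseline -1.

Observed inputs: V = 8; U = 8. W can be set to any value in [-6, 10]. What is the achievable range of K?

-47 to -15

Intervening on W fixes its value directly, overriding its dependence on V.
Substituting into the K equation gives K = 2*W - 35.
Linear in W, so extremes are at the endpoints: W = -6 gives K = -47; W = 10 gives K = -15.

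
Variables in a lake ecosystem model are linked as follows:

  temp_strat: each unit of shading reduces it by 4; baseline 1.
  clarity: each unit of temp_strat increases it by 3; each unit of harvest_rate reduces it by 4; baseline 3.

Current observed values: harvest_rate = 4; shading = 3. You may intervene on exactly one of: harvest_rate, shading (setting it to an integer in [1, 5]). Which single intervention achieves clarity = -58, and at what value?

set shading = 4

Intervening on harvest_rate: clarity = -4*harvest_rate - 30. Reaching -58 requires harvest_rate = 7, outside [1, 5].
Intervening on shading: with other inputs at their observed values, clarity = -12*shading - 10. Solving for -58 gives shading = 4, within [1, 5].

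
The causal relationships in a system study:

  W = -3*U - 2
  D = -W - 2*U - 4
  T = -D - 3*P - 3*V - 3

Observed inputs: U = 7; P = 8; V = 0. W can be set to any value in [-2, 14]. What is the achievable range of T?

-11 to 5

Intervening on W fixes its value directly, overriding its dependence on U.
Substituting into the D equation gives D = -W - 18.
This gives T = W - 9.
Linear in W, so extremes are at the endpoints: W = -2 gives T = -11; W = 14 gives T = 5.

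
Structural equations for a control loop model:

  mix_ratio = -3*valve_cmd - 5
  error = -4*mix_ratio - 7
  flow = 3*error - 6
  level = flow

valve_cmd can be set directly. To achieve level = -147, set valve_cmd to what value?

valve_cmd = -5

Substituting into the error equation gives error = 12*valve_cmd + 13.
So flow = 36*valve_cmd + 33.
This gives level = 36*valve_cmd + 33.
Solve 36*valve_cmd + 33 = -147: valve_cmd = (-147 - 33) / 36 = -5.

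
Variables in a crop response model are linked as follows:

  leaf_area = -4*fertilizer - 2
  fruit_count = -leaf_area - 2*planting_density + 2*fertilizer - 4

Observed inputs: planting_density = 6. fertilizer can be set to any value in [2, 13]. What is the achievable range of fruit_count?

Substituting into the fruit_count equation gives fruit_count = 6*fertilizer - 14.
Linear in fertilizer, so extremes are at the endpoints: fertilizer = 2 gives fruit_count = -2; fertilizer = 13 gives fruit_count = 64.

-2 to 64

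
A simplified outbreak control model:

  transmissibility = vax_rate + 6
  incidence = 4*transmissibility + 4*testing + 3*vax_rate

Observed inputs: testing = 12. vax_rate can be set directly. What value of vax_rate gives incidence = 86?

vax_rate = 2

Substituting into the incidence equation gives incidence = 7*vax_rate + 72.
Solve 7*vax_rate + 72 = 86: vax_rate = (86 - 72) / 7 = 2.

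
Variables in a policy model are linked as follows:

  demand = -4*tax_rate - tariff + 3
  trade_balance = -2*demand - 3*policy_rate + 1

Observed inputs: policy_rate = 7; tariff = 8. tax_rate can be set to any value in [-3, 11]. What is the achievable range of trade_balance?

Substituting into the demand equation gives demand = -4*tax_rate - 5.
Substituting into the trade_balance equation gives trade_balance = 8*tax_rate - 10.
Linear in tax_rate, so extremes are at the endpoints: tax_rate = -3 gives trade_balance = -34; tax_rate = 11 gives trade_balance = 78.

-34 to 78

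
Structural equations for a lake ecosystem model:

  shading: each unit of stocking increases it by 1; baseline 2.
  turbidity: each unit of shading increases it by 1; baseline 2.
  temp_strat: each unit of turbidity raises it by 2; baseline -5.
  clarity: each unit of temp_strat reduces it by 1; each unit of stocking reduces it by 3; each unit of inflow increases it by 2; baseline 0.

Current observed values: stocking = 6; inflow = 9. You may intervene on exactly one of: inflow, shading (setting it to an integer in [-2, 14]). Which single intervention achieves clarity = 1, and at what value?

set shading = 0

Intervening on inflow: clarity = 2*inflow - 33. Reaching 1 requires inflow = 17, outside [-2, 14].
Intervening on shading: with other inputs at their observed values, clarity = -2*shading + 1. Solving for 1 gives shading = 0, within [-2, 14].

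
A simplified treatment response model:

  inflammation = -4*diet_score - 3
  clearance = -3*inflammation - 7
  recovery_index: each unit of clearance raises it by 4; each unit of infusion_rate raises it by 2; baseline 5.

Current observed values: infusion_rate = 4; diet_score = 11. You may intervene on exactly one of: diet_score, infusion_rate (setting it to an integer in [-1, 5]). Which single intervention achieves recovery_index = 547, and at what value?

set infusion_rate = 3

Intervening on diet_score: recovery_index = 48*diet_score + 21. Reaching 547 requires diet_score = 263/24, not an integer.
Intervening on infusion_rate: with other inputs at their observed values, recovery_index = 2*infusion_rate + 541. Solving for 547 gives infusion_rate = 3, within [-1, 5].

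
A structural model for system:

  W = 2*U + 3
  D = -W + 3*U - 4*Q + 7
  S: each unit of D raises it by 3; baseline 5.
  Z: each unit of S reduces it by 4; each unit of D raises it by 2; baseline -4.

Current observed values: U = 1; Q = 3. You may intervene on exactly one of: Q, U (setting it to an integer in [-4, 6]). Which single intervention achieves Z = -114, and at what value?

Intervening on Q: with other inputs at their observed values, Z = 40*Q - 74. Solving for -114 gives Q = -1, within [-4, 6].
Intervening on U: Z = -10*U + 56. Reaching -114 requires U = 17, outside [-4, 6].

set Q = -1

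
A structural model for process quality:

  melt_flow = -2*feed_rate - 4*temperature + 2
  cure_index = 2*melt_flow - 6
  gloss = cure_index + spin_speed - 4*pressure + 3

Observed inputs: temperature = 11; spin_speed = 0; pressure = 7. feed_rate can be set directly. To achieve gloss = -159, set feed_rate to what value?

feed_rate = 11

Substituting into the melt_flow equation gives melt_flow = -2*feed_rate - 42.
Substituting into the cure_index equation gives cure_index = -4*feed_rate - 90.
Substituting into the gloss equation gives gloss = -4*feed_rate - 115.
Solve -4*feed_rate - 115 = -159: feed_rate = (-159 + 115) / -4 = 11.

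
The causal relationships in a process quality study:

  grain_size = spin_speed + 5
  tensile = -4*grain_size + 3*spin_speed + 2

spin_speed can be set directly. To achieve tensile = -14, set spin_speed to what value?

Substituting into the tensile equation gives tensile = -spin_speed - 18.
Solve -spin_speed - 18 = -14: spin_speed = (-14 + 18) / -1 = -4.

spin_speed = -4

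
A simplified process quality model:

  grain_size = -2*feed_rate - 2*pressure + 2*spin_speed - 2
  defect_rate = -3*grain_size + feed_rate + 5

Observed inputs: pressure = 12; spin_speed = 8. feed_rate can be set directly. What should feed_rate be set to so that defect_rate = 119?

feed_rate = 12

Substituting into the grain_size equation gives grain_size = -2*feed_rate - 10.
Substituting into the defect_rate equation gives defect_rate = 7*feed_rate + 35.
Solve 7*feed_rate + 35 = 119: feed_rate = (119 - 35) / 7 = 12.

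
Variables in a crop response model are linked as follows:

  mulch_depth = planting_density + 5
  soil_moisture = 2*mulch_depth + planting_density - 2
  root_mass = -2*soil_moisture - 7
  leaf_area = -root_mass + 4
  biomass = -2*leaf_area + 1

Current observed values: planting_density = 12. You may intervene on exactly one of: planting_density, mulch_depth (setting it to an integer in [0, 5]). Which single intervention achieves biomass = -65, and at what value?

Intervening on planting_density: with other inputs at their observed values, biomass = -12*planting_density - 53. Solving for -65 gives planting_density = 1, within [0, 5].
Intervening on mulch_depth: biomass = -8*mulch_depth - 61. Reaching -65 requires mulch_depth = 1/2, not an integer.

set planting_density = 1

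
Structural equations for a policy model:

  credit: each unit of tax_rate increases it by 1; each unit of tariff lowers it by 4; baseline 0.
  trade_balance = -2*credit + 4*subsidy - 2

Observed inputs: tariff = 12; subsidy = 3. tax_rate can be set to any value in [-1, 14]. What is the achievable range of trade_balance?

Substituting into the credit equation gives credit = tax_rate - 48.
Substituting into the trade_balance equation gives trade_balance = -2*tax_rate + 106.
Linear in tax_rate, so extremes are at the endpoints: tax_rate = -1 gives trade_balance = 108; tax_rate = 14 gives trade_balance = 78.

78 to 108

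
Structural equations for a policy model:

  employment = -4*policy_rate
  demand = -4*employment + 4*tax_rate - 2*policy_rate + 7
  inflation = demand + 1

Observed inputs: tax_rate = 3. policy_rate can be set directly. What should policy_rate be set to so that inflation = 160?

policy_rate = 10

Substituting into the demand equation gives demand = 14*policy_rate + 19.
Substituting into the inflation equation gives inflation = 14*policy_rate + 20.
Solve 14*policy_rate + 20 = 160: policy_rate = (160 - 20) / 14 = 10.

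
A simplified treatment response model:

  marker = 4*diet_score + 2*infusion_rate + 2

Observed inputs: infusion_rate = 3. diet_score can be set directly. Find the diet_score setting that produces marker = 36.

Substituting into the marker equation gives marker = 4*diet_score + 8.
Solve 4*diet_score + 8 = 36: diet_score = (36 - 8) / 4 = 7.

diet_score = 7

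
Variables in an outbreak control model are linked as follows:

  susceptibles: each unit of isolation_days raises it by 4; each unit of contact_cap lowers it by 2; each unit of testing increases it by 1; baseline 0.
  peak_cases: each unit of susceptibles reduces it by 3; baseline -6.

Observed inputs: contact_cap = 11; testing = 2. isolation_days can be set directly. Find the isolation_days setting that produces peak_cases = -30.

Substituting into the susceptibles equation gives susceptibles = 4*isolation_days - 20.
peak_cases becomes -12*isolation_days + 54.
Solve -12*isolation_days + 54 = -30: isolation_days = (-30 - 54) / -12 = 7.

isolation_days = 7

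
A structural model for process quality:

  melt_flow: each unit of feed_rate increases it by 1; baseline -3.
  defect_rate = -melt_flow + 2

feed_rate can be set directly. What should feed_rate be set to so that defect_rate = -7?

Substituting into the defect_rate equation gives defect_rate = -feed_rate + 5.
Solve -feed_rate + 5 = -7: feed_rate = (-7 - 5) / -1 = 12.

feed_rate = 12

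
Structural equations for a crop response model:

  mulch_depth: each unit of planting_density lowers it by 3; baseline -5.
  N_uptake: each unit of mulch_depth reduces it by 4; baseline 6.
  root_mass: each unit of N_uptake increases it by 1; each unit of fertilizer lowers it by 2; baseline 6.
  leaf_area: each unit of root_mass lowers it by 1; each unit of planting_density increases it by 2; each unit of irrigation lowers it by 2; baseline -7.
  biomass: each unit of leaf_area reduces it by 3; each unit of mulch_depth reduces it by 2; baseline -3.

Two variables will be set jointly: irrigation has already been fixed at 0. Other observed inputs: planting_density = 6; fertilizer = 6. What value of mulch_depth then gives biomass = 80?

With irrigation held at 0:
Intervening on mulch_depth fixes its value directly, overriding its dependence on planting_density.
Substituting into the root_mass equation gives root_mass = -4*mulch_depth.
So leaf_area = 4*mulch_depth + 5.
biomass becomes -14*mulch_depth - 18.
Solve -14*mulch_depth - 18 = 80: mulch_depth = (80 + 18) / -14 = -7.

mulch_depth = -7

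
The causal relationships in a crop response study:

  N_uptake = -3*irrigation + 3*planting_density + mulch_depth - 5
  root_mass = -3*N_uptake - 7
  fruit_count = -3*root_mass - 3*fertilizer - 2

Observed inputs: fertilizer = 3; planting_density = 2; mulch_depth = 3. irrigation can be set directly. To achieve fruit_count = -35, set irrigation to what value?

irrigation = 3

Substituting into the N_uptake equation gives N_uptake = -3*irrigation + 4.
So root_mass = 9*irrigation - 19.
Substituting into the fruit_count equation gives fruit_count = -27*irrigation + 46.
Solve -27*irrigation + 46 = -35: irrigation = (-35 - 46) / -27 = 3.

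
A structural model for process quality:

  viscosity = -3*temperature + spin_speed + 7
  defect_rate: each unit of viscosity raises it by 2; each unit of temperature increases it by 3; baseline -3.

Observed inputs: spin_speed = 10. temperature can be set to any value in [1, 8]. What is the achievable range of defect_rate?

7 to 28

Substituting into the viscosity equation gives viscosity = -3*temperature + 17.
Substituting into the defect_rate equation gives defect_rate = -3*temperature + 31.
Linear in temperature, so extremes are at the endpoints: temperature = 1 gives defect_rate = 28; temperature = 8 gives defect_rate = 7.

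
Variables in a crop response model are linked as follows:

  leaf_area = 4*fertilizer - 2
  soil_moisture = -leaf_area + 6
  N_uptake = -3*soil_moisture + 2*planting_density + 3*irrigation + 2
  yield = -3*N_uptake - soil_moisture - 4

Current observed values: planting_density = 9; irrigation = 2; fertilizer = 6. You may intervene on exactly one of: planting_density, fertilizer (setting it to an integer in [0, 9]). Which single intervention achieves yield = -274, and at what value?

Intervening on planting_density: yield = -6*planting_density - 156. Reaching -274 requires planting_density = 59/3, not an integer.
Intervening on fertilizer: with other inputs at their observed values, yield = -32*fertilizer - 18. Solving for -274 gives fertilizer = 8, within [0, 9].

set fertilizer = 8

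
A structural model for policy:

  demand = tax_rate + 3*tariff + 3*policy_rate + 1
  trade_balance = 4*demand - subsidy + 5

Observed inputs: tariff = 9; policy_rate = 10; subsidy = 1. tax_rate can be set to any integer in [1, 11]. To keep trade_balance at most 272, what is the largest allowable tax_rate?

Substituting into the demand equation gives demand = tax_rate + 58.
Substituting into the trade_balance equation gives trade_balance = 4*tax_rate + 236.
Require 4*tax_rate + 236 ≤ 272, so tax_rate ≤ 9.
The largest integer in [1, 11] satisfying this is 9.

tax_rate = 9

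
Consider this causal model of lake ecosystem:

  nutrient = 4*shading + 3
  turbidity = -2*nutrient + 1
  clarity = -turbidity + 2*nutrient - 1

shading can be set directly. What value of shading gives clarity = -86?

shading = -6

Substituting into the turbidity equation gives turbidity = -8*shading - 5.
Substituting into the clarity equation gives clarity = 16*shading + 10.
Solve 16*shading + 10 = -86: shading = (-86 - 10) / 16 = -6.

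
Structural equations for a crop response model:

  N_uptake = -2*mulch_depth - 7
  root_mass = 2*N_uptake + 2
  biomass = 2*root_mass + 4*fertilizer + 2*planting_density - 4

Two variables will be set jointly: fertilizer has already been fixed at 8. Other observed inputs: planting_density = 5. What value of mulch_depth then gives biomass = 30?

With fertilizer held at 8:
Substituting into the root_mass equation gives root_mass = -4*mulch_depth - 12.
biomass becomes -8*mulch_depth + 14.
Solve -8*mulch_depth + 14 = 30: mulch_depth = (30 - 14) / -8 = -2.

mulch_depth = -2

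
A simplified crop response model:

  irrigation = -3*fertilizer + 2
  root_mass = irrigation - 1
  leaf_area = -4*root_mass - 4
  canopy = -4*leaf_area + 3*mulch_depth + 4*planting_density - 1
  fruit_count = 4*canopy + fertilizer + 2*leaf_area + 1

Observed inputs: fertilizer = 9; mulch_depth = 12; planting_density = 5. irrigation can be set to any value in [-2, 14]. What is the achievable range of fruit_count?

Intervening on irrigation fixes its value directly, overriding its dependence on fertilizer.
Substituting into the leaf_area equation gives leaf_area = -4*irrigation.
Substituting into the canopy equation gives canopy = 16*irrigation + 55.
fruit_count becomes 56*irrigation + 230.
Linear in irrigation, so extremes are at the endpoints: irrigation = -2 gives fruit_count = 118; irrigation = 14 gives fruit_count = 1014.

118 to 1014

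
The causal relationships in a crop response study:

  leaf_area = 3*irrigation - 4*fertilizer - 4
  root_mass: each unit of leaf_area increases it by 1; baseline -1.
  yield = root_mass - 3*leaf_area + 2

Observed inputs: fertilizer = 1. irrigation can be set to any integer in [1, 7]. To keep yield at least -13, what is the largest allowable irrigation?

Substituting into the leaf_area equation gives leaf_area = 3*irrigation - 8.
Substituting into the root_mass equation gives root_mass = 3*irrigation - 9.
Substituting into the yield equation gives yield = -6*irrigation + 17.
Require -6*irrigation + 17 ≥ -13, so irrigation ≤ 5.
The largest integer in [1, 7] satisfying this is 5.

irrigation = 5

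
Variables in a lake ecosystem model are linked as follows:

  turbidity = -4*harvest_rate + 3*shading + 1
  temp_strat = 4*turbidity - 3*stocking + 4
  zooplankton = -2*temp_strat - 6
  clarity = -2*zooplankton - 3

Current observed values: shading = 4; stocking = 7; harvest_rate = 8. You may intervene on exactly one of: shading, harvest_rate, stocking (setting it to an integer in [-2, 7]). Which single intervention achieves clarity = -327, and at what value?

Intervening on shading: clarity = 48*shading - 555. Reaching -327 requires shading = 19/4, not an integer.
Intervening on harvest_rate: clarity = -64*harvest_rate + 149. Reaching -327 requires harvest_rate = 119/16, not an integer.
Intervening on stocking: with other inputs at their observed values, clarity = -12*stocking - 279. Solving for -327 gives stocking = 4, within [-2, 7].

set stocking = 4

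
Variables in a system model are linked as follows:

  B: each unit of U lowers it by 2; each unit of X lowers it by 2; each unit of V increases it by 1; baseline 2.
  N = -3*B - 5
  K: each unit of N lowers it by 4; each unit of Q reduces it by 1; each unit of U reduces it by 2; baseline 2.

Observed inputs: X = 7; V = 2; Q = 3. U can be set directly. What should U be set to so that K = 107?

U = -8

Substituting into the B equation gives B = -2*U - 10.
N becomes 6*U + 25.
Substituting into the K equation gives K = -26*U - 101.
Solve -26*U - 101 = 107: U = (107 + 101) / -26 = -8.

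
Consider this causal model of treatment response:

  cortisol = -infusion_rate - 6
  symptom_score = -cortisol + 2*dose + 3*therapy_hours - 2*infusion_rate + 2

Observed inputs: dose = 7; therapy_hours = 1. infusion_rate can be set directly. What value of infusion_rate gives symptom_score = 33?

infusion_rate = -8

Substituting into the symptom_score equation gives symptom_score = -infusion_rate + 25.
Solve -infusion_rate + 25 = 33: infusion_rate = (33 - 25) / -1 = -8.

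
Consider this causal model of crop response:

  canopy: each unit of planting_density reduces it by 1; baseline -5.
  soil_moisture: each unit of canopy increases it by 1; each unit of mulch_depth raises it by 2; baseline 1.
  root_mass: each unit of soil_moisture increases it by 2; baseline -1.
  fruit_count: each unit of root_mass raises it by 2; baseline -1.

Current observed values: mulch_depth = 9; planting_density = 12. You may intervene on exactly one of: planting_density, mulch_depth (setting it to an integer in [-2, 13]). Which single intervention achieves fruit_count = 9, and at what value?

set planting_density = 11

Intervening on planting_density: with other inputs at their observed values, fruit_count = -4*planting_density + 53. Solving for 9 gives planting_density = 11, within [-2, 13].
Intervening on mulch_depth: fruit_count = 8*mulch_depth - 67. Reaching 9 requires mulch_depth = 19/2, not an integer.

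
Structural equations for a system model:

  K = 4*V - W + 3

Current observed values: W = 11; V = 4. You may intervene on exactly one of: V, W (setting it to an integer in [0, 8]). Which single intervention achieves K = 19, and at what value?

Intervening on V: K = 4*V - 8. Reaching 19 requires V = 27/4, not an integer.
Intervening on W: with other inputs at their observed values, K = -W + 19. Solving for 19 gives W = 0, within [0, 8].

set W = 0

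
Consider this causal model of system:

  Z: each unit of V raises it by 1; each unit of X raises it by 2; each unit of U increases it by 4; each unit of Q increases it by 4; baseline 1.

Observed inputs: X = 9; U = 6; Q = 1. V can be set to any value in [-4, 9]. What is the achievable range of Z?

43 to 56

Substituting into the Z equation gives Z = V + 47.
Linear in V, so extremes are at the endpoints: V = -4 gives Z = 43; V = 9 gives Z = 56.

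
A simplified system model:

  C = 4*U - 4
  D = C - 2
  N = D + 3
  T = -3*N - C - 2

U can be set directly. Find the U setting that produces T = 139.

U = -8

Substituting into the D equation gives D = 4*U - 6.
Substituting into the N equation gives N = 4*U - 3.
T becomes -16*U + 11.
Solve -16*U + 11 = 139: U = (139 - 11) / -16 = -8.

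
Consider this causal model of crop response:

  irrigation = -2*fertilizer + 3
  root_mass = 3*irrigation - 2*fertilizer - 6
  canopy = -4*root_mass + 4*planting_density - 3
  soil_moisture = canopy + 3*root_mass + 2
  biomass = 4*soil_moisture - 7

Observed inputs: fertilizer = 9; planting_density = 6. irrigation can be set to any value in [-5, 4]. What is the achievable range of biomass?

Intervening on irrigation fixes its value directly, overriding its dependence on fertilizer.
Substituting into the root_mass equation gives root_mass = 3*irrigation - 24.
This gives canopy = -12*irrigation + 117.
This gives soil_moisture = -3*irrigation + 47.
So biomass = -12*irrigation + 181.
Linear in irrigation, so extremes are at the endpoints: irrigation = -5 gives biomass = 241; irrigation = 4 gives biomass = 133.

133 to 241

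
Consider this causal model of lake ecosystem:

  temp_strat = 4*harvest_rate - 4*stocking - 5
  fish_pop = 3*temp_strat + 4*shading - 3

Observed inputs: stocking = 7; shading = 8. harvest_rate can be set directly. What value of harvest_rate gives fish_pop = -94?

harvest_rate = -2

Substituting into the temp_strat equation gives temp_strat = 4*harvest_rate - 33.
So fish_pop = 12*harvest_rate - 70.
Solve 12*harvest_rate - 70 = -94: harvest_rate = (-94 + 70) / 12 = -2.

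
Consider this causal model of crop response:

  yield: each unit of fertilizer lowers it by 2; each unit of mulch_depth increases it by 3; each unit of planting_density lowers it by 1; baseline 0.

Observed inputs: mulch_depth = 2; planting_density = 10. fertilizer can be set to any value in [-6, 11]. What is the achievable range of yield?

-26 to 8

Substituting into the yield equation gives yield = -2*fertilizer - 4.
Linear in fertilizer, so extremes are at the endpoints: fertilizer = -6 gives yield = 8; fertilizer = 11 gives yield = -26.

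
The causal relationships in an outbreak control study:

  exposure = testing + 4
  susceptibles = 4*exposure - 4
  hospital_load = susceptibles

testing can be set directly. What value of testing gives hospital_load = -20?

testing = -8

Substituting into the susceptibles equation gives susceptibles = 4*testing + 12.
Substituting into the hospital_load equation gives hospital_load = 4*testing + 12.
Solve 4*testing + 12 = -20: testing = (-20 - 12) / 4 = -8.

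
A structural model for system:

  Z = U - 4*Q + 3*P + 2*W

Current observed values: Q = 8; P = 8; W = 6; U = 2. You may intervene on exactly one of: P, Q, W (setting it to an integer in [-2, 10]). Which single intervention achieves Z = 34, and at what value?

Intervening on P: Z = 3*P - 18. Reaching 34 requires P = 52/3, not an integer.
Intervening on Q: with other inputs at their observed values, Z = -4*Q + 38. Solving for 34 gives Q = 1, within [-2, 10].
Intervening on W: Z = 2*W - 6. Reaching 34 requires W = 20, outside [-2, 10].

set Q = 1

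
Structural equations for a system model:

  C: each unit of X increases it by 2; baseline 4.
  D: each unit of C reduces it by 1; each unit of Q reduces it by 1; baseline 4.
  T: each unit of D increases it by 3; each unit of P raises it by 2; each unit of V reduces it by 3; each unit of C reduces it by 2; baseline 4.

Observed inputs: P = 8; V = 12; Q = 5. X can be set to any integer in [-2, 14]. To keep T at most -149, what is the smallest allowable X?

X = 11

Substituting into the D equation gives D = -2*X - 5.
This gives T = -10*X - 39.
Require -10*X - 39 ≤ -149, so X ≥ 11.
The smallest integer in [-2, 14] satisfying this is 11.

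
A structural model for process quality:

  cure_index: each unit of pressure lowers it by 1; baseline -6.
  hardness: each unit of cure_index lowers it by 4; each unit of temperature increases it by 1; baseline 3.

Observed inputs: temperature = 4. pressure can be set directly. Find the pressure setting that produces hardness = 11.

pressure = -5

Substituting into the hardness equation gives hardness = 4*pressure + 31.
Solve 4*pressure + 31 = 11: pressure = (11 - 31) / 4 = -5.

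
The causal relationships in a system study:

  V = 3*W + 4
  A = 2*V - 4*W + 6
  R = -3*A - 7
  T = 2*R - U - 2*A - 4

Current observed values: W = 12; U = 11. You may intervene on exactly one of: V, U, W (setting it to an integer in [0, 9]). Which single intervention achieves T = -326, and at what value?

Intervening on V: T = -16*V + 307. Reaching -326 requires V = 633/16, not an integer.
Intervening on U: with other inputs at their observed values, T = -U - 322. Solving for -326 gives U = 4, within [0, 9].
Intervening on W: T = -16*W - 141. Reaching -326 requires W = 185/16, not an integer.

set U = 4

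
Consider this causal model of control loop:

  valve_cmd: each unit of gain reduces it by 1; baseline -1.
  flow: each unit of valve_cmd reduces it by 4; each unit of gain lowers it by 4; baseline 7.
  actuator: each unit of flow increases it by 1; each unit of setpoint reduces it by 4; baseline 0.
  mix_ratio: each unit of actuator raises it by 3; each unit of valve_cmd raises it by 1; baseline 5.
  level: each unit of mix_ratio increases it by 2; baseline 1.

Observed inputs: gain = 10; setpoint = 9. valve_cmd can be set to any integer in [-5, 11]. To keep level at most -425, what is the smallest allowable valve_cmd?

valve_cmd = 1

Intervening on valve_cmd fixes its value directly, overriding its dependence on gain.
Substituting into the flow equation gives flow = -4*valve_cmd - 33.
actuator becomes -4*valve_cmd - 69.
This gives mix_ratio = -11*valve_cmd - 202.
Substituting into the level equation gives level = -22*valve_cmd - 403.
Require -22*valve_cmd - 403 ≤ -425, so valve_cmd ≥ 1.
The smallest integer in [-5, 11] satisfying this is 1.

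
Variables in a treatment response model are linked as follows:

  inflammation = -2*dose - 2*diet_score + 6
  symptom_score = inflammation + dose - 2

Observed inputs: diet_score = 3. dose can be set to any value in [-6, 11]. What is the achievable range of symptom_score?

Substituting into the inflammation equation gives inflammation = -2*dose.
symptom_score becomes -dose - 2.
Linear in dose, so extremes are at the endpoints: dose = -6 gives symptom_score = 4; dose = 11 gives symptom_score = -13.

-13 to 4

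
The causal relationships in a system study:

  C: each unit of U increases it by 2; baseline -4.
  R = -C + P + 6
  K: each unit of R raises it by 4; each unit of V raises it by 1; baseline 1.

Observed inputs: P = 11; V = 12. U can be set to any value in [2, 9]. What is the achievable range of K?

25 to 81

Substituting into the R equation gives R = -2*U + 21.
K becomes -8*U + 97.
Linear in U, so extremes are at the endpoints: U = 2 gives K = 81; U = 9 gives K = 25.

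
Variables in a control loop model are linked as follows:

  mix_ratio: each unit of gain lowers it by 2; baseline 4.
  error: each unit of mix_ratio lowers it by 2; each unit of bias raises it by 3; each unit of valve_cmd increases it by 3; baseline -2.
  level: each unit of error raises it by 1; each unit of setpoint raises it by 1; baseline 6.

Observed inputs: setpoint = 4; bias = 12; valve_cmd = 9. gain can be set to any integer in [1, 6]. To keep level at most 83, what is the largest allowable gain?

Substituting into the error equation gives error = 4*gain + 53.
Substituting into the level equation gives level = 4*gain + 63.
Require 4*gain + 63 ≤ 83, so gain ≤ 5.
The largest integer in [1, 6] satisfying this is 5.

gain = 5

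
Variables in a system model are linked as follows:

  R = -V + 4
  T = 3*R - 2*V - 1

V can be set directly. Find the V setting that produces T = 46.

V = -7

Substituting into the T equation gives T = -5*V + 11.
Solve -5*V + 11 = 46: V = (46 - 11) / -5 = -7.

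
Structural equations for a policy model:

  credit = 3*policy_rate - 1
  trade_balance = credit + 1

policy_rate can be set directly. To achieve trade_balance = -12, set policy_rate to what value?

Substituting into the trade_balance equation gives trade_balance = 3*policy_rate.
Solve 3*policy_rate = -12: policy_rate = -12 / 3 = -4.

policy_rate = -4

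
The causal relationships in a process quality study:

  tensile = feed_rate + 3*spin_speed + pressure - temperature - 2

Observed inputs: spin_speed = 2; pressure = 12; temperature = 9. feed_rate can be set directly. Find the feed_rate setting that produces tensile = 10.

Substituting into the tensile equation gives tensile = feed_rate + 7.
Solve feed_rate + 7 = 10: feed_rate = (10 - 7) / 1 = 3.

feed_rate = 3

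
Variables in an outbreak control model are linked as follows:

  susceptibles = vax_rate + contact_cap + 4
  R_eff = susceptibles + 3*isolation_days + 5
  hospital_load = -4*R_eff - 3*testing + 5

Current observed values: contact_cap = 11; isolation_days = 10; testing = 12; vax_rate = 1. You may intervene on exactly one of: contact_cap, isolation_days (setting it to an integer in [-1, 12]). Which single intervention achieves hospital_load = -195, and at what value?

Intervening on contact_cap: with other inputs at their observed values, hospital_load = -4*contact_cap - 191. Solving for -195 gives contact_cap = 1, within [-1, 12].
Intervening on isolation_days: hospital_load = -12*isolation_days - 115. Reaching -195 requires isolation_days = 20/3, not an integer.

set contact_cap = 1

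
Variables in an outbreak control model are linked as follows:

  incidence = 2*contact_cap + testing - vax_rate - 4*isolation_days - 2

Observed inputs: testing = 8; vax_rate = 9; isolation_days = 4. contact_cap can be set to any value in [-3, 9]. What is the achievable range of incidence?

-25 to -1

Substituting into the incidence equation gives incidence = 2*contact_cap - 19.
Linear in contact_cap, so extremes are at the endpoints: contact_cap = -3 gives incidence = -25; contact_cap = 9 gives incidence = -1.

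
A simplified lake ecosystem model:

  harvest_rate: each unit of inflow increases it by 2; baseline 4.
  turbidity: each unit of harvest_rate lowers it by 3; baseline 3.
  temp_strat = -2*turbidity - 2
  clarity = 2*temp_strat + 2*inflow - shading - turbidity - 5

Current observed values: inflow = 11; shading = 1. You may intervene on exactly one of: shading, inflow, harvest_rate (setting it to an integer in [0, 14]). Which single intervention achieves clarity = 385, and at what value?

Intervening on shading: with other inputs at their observed values, clarity = -shading + 388. Solving for 385 gives shading = 3, within [0, 14].
Intervening on inflow: clarity = 32*inflow + 35. Reaching 385 requires inflow = 175/16, not an integer.
Intervening on harvest_rate: clarity = 15*harvest_rate - 3. Reaching 385 requires harvest_rate = 388/15, not an integer.

set shading = 3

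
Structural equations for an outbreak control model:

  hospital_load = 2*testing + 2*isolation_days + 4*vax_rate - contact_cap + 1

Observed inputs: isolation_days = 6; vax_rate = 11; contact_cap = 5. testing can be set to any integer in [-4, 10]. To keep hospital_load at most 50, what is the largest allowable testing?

testing = -1

Substituting into the hospital_load equation gives hospital_load = 2*testing + 52.
Require 2*testing + 52 ≤ 50, so testing ≤ -1.
The largest integer in [-4, 10] satisfying this is -1.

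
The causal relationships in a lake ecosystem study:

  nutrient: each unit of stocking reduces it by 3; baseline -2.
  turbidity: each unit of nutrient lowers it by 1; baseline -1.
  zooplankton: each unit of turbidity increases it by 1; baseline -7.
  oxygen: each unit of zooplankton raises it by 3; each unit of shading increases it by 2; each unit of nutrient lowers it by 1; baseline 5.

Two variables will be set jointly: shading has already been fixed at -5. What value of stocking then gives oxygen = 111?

With shading held at -5:
Substituting into the turbidity equation gives turbidity = 3*stocking + 1.
Substituting into the zooplankton equation gives zooplankton = 3*stocking - 6.
Substituting into the oxygen equation gives oxygen = 12*stocking - 21.
Solve 12*stocking - 21 = 111: stocking = (111 + 21) / 12 = 11.

stocking = 11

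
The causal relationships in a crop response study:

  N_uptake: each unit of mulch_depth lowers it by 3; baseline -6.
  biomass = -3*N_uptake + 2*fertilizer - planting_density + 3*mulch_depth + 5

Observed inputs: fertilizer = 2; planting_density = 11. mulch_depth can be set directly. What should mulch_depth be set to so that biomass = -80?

Substituting into the biomass equation gives biomass = 12*mulch_depth + 16.
Solve 12*mulch_depth + 16 = -80: mulch_depth = (-80 - 16) / 12 = -8.

mulch_depth = -8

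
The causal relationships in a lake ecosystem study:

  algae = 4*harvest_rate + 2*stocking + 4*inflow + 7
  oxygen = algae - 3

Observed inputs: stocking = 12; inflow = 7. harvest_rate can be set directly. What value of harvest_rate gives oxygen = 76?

harvest_rate = 5

Substituting into the algae equation gives algae = 4*harvest_rate + 59.
Substituting into the oxygen equation gives oxygen = 4*harvest_rate + 56.
Solve 4*harvest_rate + 56 = 76: harvest_rate = (76 - 56) / 4 = 5.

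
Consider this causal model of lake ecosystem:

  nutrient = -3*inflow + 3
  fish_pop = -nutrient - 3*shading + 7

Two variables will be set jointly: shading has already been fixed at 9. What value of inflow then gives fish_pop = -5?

With shading held at 9:
Substituting into the fish_pop equation gives fish_pop = 3*inflow - 23.
Solve 3*inflow - 23 = -5: inflow = (-5 + 23) / 3 = 6.

inflow = 6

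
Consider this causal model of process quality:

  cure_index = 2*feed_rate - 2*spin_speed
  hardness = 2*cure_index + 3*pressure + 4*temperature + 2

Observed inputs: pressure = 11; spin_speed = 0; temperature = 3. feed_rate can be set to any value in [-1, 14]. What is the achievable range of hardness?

43 to 103

Substituting into the cure_index equation gives cure_index = 2*feed_rate.
This gives hardness = 4*feed_rate + 47.
Linear in feed_rate, so extremes are at the endpoints: feed_rate = -1 gives hardness = 43; feed_rate = 14 gives hardness = 103.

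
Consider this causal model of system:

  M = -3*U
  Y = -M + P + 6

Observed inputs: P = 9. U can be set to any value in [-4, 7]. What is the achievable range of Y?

Substituting into the Y equation gives Y = 3*U + 15.
Linear in U, so extremes are at the endpoints: U = -4 gives Y = 3; U = 7 gives Y = 36.

3 to 36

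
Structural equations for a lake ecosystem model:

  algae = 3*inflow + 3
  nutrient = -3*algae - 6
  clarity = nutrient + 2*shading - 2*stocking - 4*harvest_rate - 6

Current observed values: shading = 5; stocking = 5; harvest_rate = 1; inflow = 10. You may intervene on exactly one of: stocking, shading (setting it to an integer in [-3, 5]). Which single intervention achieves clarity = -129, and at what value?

Intervening on stocking: clarity = -2*stocking - 105. Reaching -129 requires stocking = 12, outside [-3, 5].
Intervening on shading: with other inputs at their observed values, clarity = 2*shading - 125. Solving for -129 gives shading = -2, within [-3, 5].

set shading = -2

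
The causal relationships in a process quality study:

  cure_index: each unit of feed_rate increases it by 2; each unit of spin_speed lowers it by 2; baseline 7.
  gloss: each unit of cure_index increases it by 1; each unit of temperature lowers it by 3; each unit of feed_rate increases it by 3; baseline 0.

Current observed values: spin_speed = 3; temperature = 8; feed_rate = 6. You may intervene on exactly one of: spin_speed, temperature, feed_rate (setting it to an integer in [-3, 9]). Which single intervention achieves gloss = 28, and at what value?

set temperature = 1

Intervening on spin_speed: gloss = -2*spin_speed + 13. Reaching 28 requires spin_speed = -15/2, not an integer.
Intervening on temperature: with other inputs at their observed values, gloss = -3*temperature + 31. Solving for 28 gives temperature = 1, within [-3, 9].
Intervening on feed_rate: gloss = 5*feed_rate - 23. Reaching 28 requires feed_rate = 51/5, not an integer.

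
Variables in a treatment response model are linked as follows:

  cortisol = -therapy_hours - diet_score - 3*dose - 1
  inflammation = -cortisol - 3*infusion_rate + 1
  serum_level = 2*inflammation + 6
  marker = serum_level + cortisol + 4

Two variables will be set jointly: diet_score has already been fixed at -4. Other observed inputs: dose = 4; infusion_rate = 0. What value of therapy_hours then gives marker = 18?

With diet_score held at -4:
Substituting into the cortisol equation gives cortisol = -therapy_hours - 9.
Substituting into the inflammation equation gives inflammation = therapy_hours + 10.
This gives serum_level = 2*therapy_hours + 26.
So marker = therapy_hours + 21.
Solve therapy_hours + 21 = 18: therapy_hours = (18 - 21) / 1 = -3.

therapy_hours = -3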